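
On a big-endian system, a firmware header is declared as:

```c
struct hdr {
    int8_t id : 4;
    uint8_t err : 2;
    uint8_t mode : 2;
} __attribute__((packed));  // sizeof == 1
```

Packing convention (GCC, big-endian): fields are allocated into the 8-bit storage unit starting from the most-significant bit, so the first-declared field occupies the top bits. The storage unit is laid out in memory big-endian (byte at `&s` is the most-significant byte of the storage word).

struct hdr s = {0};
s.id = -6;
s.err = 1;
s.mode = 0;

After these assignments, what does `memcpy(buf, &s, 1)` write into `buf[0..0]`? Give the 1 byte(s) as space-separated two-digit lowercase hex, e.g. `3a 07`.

a4

id:4 = -6 → 0xa << 4 → word 0xa0
err:2 = 1 → 0x1 << 2 → word 0xa4
mode:2 = 0 → 0x0 << 0 → word 0xa4
word = 0xa4 → big-endian bytes:
  [0]=0xa4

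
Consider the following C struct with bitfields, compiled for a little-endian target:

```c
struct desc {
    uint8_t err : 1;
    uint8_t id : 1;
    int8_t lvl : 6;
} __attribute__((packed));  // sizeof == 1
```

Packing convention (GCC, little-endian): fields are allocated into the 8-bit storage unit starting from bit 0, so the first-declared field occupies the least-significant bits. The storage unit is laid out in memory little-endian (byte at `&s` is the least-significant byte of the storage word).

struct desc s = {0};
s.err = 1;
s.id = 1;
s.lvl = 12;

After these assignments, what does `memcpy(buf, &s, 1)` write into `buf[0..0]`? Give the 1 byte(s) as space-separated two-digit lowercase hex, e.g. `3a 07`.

33

err:1 = 1 → 0x1 << 0 → word 0x01
id:1 = 1 → 0x1 << 1 → word 0x03
lvl:6 = 12 → 0xc << 2 → word 0x33
word = 0x33 → little-endian bytes:
  [0]=0x33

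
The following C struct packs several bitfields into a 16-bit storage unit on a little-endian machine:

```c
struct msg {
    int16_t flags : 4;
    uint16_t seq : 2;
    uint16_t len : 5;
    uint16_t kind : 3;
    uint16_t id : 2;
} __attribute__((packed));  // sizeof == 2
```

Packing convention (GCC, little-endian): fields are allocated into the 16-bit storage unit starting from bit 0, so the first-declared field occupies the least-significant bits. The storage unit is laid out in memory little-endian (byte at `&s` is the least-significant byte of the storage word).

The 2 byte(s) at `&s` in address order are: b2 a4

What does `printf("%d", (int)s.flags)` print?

2

[0]=0xb2 [1]=0xa4 (little-endian) → word 0xa4b2
flags:4 @ bit 0 → (0xa4b2>>0)&0xf = 0x2  ←
seq:2 @ bit 4 → (0xa4b2>>4)&0x3 = 0x3
len:5 @ bit 6 → (0xa4b2>>6)&0x1f = 0x12
kind:3 @ bit 11 → (0xa4b2>>11)&0x7 = 0x4
id:2 @ bit 14 → (0xa4b2>>14)&0x3 = 0x2
flags signed 4b, MSB=0: value = 2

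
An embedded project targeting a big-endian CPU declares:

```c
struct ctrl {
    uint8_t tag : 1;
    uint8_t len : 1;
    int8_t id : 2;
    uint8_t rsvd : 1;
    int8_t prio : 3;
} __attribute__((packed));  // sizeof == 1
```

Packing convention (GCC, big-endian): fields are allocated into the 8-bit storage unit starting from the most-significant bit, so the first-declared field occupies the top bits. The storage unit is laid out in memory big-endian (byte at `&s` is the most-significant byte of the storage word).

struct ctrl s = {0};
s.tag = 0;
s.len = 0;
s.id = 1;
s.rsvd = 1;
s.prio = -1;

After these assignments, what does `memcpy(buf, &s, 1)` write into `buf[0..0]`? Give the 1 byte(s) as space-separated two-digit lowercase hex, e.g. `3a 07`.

[7+:1] tag=0 & 0x1 = 0x0; word=0x00
[6+:1] len=0 & 0x1 = 0x0; word=0x00
[4+:2] id=1 & 0x3 = 0x1; word=0x10
[3+:1] rsvd=1 & 0x1 = 0x1; word=0x18
[0+:3] prio=-1 & 0x7 = 0x7; word=0x1f
word = 0x1f → big-endian bytes:
  [0]=0x1f

1f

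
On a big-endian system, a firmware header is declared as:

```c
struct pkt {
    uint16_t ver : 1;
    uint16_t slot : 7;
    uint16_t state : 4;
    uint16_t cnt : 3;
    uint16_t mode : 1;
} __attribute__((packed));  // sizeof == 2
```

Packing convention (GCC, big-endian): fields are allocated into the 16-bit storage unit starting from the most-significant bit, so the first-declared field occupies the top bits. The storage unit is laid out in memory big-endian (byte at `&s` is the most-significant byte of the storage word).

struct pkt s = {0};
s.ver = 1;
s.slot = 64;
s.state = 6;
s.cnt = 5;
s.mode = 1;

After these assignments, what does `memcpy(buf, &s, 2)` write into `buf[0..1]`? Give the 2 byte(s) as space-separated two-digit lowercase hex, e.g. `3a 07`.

c0 6b

ver:1 = 1 → 0x1 << 15 → word 0x8000
slot:7 = 64 → 0x40 << 8 → word 0xc000
state:4 = 6 → 0x6 << 4 → word 0xc060
cnt:3 = 5 → 0x5 << 1 → word 0xc06a
mode:1 = 1 → 0x1 << 0 → word 0xc06b
word = 0xc06b → big-endian bytes:
  [0]=0xc0  [1]=0x6b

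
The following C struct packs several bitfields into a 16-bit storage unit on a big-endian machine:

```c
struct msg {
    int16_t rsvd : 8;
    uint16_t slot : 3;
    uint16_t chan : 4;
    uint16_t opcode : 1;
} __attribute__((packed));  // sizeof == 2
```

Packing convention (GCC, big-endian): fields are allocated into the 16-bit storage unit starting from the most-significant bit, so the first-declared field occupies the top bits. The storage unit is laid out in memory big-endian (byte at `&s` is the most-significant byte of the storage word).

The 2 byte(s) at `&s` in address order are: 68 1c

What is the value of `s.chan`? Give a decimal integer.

14

[0]=0x68 [1]=0x1c (big-endian) → word 0x681c
rsvd [8+:8] = (word>>8) & 0xff = 104
slot [5+:3] = (word>>5) & 0x7 = 0
chan [1+:4] = (word>>1) & 0xf = 14  ←
opcode [0+:1] = (word>>0) & 0x1 = 0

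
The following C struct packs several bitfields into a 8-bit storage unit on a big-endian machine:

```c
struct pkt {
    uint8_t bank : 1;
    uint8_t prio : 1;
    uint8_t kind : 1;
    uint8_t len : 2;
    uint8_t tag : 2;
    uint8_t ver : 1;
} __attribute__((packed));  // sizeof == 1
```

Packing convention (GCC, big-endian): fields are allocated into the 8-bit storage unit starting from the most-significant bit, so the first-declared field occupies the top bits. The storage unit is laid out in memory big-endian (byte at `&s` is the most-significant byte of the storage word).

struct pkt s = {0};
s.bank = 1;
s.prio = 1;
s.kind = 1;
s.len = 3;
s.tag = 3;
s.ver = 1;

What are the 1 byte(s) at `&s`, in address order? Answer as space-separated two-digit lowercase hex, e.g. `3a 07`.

[7+:1] bank=1 & 0x1 = 0x1; word=0x80
[6+:1] prio=1 & 0x1 = 0x1; word=0xc0
[5+:1] kind=1 & 0x1 = 0x1; word=0xe0
[3+:2] len=3 & 0x3 = 0x3; word=0xf8
[1+:2] tag=3 & 0x3 = 0x3; word=0xfe
[0+:1] ver=1 & 0x1 = 0x1; word=0xff
word = 0xff → big-endian bytes:
  [0]=0xff

ff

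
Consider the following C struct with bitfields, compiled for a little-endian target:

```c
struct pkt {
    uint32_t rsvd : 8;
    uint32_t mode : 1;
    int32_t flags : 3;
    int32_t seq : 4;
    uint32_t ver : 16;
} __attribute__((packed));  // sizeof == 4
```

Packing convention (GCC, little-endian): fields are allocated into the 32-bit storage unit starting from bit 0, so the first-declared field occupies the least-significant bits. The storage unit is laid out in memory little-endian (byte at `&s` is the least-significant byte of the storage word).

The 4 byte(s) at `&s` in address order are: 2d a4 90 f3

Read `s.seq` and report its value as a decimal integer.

-6

[0]=0x2d [1]=0xa4 [2]=0x90 [3]=0xf3 (little-endian) → word 0xf390a42d
rsvd:8 @ bit 0 → (0xf390a42d>>0)&0xff = 0x2d
mode:1 @ bit 8 → (0xf390a42d>>8)&0x1 = 0x0
flags:3 @ bit 9 → (0xf390a42d>>9)&0x7 = 0x2
seq:4 @ bit 12 → (0xf390a42d>>12)&0xf = 0xa  ←
ver:16 @ bit 16 → (0xf390a42d>>16)&0xffff = 0xf390
seq signed 4b, MSB=1: 10 - 16 = -6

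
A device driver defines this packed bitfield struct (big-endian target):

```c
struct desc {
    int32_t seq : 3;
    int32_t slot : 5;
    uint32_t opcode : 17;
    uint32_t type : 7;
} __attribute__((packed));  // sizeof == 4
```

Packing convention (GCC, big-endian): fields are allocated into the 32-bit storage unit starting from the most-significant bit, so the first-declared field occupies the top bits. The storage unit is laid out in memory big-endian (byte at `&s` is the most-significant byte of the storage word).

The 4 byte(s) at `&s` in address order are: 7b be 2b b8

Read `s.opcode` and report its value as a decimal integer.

[0]=0x7b [1]=0xbe [2]=0x2b [3]=0xb8 (big-endian) → word 0x7bbe2bb8
seq:3 @ bit 29 → (0x7bbe2bb8>>29)&0x7 = 0x3
slot:5 @ bit 24 → (0x7bbe2bb8>>24)&0x1f = 0x1b
opcode:17 @ bit 7 → (0x7bbe2bb8>>7)&0x1ffff = 0x17c57  ←
type:7 @ bit 0 → (0x7bbe2bb8>>0)&0x7f = 0x38

97367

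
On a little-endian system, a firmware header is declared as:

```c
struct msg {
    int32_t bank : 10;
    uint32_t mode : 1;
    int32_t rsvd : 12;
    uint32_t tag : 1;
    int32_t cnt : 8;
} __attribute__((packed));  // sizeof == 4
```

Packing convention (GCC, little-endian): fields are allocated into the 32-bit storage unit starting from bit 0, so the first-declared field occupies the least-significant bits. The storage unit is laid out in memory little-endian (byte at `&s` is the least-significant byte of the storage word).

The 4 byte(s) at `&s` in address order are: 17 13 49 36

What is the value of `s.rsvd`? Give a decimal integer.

[0]=0x17 [1]=0x13 [2]=0x49 [3]=0x36 (little-endian) → word 0x36491317
bank [0+:10] = (word>>0) & 0x3ff = 791
mode [10+:1] = (word>>10) & 0x1 = 0
rsvd [11+:12] = (word>>11) & 0xfff = 2338  ←
tag [23+:1] = (word>>23) & 0x1 = 0
cnt [24+:8] = (word>>24) & 0xff = 54
rsvd signed 12b, MSB=1: 2338 - 4096 = -1758

-1758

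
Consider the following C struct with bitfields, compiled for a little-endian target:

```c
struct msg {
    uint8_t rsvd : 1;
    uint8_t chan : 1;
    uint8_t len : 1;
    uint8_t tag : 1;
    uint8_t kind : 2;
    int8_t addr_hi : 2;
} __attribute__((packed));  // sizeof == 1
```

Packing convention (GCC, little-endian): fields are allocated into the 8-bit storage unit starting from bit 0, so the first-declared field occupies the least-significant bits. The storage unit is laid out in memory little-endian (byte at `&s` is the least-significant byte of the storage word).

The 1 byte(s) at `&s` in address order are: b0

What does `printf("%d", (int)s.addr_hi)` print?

[0]=0xb0 (little-endian) → word 0xb0
rsvd:1 @ bit 0 → (0xb0>>0)&0x1 = 0x0
chan:1 @ bit 1 → (0xb0>>1)&0x1 = 0x0
len:1 @ bit 2 → (0xb0>>2)&0x1 = 0x0
tag:1 @ bit 3 → (0xb0>>3)&0x1 = 0x0
kind:2 @ bit 4 → (0xb0>>4)&0x3 = 0x3
addr_hi:2 @ bit 6 → (0xb0>>6)&0x3 = 0x2  ←
addr_hi signed 2b, MSB=1: 2 - 4 = -2

-2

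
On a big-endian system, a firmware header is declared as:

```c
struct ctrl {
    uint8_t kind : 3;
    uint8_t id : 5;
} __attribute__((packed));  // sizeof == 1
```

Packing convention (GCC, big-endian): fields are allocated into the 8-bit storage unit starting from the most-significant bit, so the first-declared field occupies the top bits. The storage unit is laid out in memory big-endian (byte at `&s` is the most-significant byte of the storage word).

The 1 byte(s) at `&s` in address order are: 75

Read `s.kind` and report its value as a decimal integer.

[0]=0x75 (big-endian) → word 0x75
kind:3 @ bit 5 → (0x75>>5)&0x7 = 0x3  ←
id:5 @ bit 0 → (0x75>>0)&0x1f = 0x15

3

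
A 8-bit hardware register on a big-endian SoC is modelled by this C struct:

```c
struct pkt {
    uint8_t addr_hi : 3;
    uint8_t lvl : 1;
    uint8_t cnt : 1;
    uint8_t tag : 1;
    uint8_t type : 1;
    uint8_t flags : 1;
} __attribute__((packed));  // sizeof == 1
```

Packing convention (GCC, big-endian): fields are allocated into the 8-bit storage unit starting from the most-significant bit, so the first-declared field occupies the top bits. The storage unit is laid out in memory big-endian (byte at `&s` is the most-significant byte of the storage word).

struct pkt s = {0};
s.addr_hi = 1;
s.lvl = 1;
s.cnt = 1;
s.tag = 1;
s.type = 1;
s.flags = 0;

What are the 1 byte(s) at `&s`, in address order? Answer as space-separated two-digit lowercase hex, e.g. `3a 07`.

addr_hi:3 = 1 → 0x1 << 5 → word 0x20
lvl:1 = 1 → 0x1 << 4 → word 0x30
cnt:1 = 1 → 0x1 << 3 → word 0x38
tag:1 = 1 → 0x1 << 2 → word 0x3c
type:1 = 1 → 0x1 << 1 → word 0x3e
flags:1 = 0 → 0x0 << 0 → word 0x3e
word = 0x3e → big-endian bytes:
  [0]=0x3e

3e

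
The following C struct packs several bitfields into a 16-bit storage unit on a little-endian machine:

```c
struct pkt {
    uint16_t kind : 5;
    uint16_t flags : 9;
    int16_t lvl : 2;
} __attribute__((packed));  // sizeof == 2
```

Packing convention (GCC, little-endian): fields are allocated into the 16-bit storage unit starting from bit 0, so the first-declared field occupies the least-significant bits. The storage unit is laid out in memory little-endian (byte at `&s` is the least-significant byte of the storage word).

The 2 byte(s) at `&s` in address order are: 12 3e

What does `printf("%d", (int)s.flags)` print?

[0]=0x12 [1]=0x3e (little-endian) → word 0x3e12
kind:5 @ bit 0 → (0x3e12>>0)&0x1f = 0x12
flags:9 @ bit 5 → (0x3e12>>5)&0x1ff = 0x1f0  ←
lvl:2 @ bit 14 → (0x3e12>>14)&0x3 = 0x0

496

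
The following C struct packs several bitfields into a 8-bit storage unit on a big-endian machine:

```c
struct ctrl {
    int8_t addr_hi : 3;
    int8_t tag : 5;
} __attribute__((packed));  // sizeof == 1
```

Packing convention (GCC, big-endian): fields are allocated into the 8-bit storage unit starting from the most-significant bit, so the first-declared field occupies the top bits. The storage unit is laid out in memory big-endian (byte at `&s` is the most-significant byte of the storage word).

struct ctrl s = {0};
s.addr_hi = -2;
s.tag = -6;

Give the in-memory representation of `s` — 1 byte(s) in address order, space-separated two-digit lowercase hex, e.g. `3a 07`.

addr_hi (3b) val=-2 bits=0x6 at bit 5: 0xc0
tag (5b) val=-6 bits=0x1a at bit 0: 0xda
word = 0xda → big-endian bytes:
  [0]=0xda

da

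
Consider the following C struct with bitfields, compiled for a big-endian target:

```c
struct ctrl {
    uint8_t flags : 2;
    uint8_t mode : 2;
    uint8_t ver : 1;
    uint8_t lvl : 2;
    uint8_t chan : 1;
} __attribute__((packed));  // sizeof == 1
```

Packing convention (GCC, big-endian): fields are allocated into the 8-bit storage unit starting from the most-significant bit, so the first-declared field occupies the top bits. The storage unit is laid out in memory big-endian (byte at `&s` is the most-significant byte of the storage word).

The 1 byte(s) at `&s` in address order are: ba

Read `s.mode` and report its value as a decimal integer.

3

[0]=0xba (big-endian) → word 0xba
flags:2 @ bit 6 → (0xba>>6)&0x3 = 0x2
mode:2 @ bit 4 → (0xba>>4)&0x3 = 0x3  ←
ver:1 @ bit 3 → (0xba>>3)&0x1 = 0x1
lvl:2 @ bit 1 → (0xba>>1)&0x3 = 0x1
chan:1 @ bit 0 → (0xba>>0)&0x1 = 0x0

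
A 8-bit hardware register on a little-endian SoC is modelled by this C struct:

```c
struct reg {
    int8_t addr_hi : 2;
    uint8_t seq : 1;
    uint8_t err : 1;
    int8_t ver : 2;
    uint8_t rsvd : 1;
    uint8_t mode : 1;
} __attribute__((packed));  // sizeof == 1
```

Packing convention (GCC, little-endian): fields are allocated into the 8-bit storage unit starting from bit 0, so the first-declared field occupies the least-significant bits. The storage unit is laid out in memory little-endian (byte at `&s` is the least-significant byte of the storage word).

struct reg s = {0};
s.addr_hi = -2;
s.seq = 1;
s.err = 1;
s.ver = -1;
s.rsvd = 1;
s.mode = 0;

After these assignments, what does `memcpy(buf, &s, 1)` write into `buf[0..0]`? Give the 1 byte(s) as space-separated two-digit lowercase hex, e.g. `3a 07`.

7e

addr_hi (2b) val=-2 bits=0x2 at bit 0: 0x02
seq (1b) val=1 bits=0x1 at bit 2: 0x06
err (1b) val=1 bits=0x1 at bit 3: 0x0e
ver (2b) val=-1 bits=0x3 at bit 4: 0x3e
rsvd (1b) val=1 bits=0x1 at bit 6: 0x7e
mode (1b) val=0 bits=0x0 at bit 7: 0x7e
word = 0x7e → little-endian bytes:
  [0]=0x7e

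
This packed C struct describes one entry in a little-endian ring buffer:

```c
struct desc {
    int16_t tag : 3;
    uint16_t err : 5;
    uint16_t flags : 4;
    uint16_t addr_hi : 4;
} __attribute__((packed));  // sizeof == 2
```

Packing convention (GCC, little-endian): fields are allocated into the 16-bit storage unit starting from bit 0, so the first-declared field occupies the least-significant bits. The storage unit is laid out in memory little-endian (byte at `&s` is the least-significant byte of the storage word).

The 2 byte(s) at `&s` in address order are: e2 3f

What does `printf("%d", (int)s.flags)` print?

[0]=0xe2 [1]=0x3f (little-endian) → word 0x3fe2
tag [0+:3] = (word>>0) & 0x7 = 2
err [3+:5] = (word>>3) & 0x1f = 28
flags [8+:4] = (word>>8) & 0xf = 15  ←
addr_hi [12+:4] = (word>>12) & 0xf = 3

15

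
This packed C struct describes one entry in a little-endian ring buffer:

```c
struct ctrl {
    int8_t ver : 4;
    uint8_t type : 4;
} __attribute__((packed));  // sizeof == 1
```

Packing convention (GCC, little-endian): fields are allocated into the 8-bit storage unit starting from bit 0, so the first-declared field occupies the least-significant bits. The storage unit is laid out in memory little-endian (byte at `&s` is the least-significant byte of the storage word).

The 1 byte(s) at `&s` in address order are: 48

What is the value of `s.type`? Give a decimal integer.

4

[0]=0x48 (little-endian) → word 0x48
ver:4 @ bit 0 → (0x48>>0)&0xf = 0x8
type:4 @ bit 4 → (0x48>>4)&0xf = 0x4  ←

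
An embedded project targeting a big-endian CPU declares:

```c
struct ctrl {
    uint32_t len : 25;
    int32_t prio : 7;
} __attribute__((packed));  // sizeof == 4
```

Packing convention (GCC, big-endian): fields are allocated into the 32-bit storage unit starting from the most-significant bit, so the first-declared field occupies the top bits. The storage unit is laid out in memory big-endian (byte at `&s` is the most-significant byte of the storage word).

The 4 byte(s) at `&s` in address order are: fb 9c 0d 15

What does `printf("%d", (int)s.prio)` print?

21

[0]=0xfb [1]=0x9c [2]=0x0d [3]=0x15 (big-endian) → word 0xfb9c0d15
len:25 @ bit 7 → (0xfb9c0d15>>7)&0x1ffffff = 0x1f7381a
prio:7 @ bit 0 → (0xfb9c0d15>>0)&0x7f = 0x15  ←
prio signed 7b, MSB=0: value = 21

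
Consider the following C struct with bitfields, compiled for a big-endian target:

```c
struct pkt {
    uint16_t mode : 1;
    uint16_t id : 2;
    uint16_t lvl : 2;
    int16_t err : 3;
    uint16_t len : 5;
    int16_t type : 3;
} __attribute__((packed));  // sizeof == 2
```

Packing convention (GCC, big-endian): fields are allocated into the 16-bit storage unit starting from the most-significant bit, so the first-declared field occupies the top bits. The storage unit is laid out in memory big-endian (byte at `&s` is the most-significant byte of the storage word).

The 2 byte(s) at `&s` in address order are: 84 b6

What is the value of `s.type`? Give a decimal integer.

[0]=0x84 [1]=0xb6 (big-endian) → word 0x84b6
mode [15+:1] = (word>>15) & 0x1 = 1
id [13+:2] = (word>>13) & 0x3 = 0
lvl [11+:2] = (word>>11) & 0x3 = 0
err [8+:3] = (word>>8) & 0x7 = 4
len [3+:5] = (word>>3) & 0x1f = 22
type [0+:3] = (word>>0) & 0x7 = 6  ←
type signed 3b, MSB=1: 6 - 8 = -2

-2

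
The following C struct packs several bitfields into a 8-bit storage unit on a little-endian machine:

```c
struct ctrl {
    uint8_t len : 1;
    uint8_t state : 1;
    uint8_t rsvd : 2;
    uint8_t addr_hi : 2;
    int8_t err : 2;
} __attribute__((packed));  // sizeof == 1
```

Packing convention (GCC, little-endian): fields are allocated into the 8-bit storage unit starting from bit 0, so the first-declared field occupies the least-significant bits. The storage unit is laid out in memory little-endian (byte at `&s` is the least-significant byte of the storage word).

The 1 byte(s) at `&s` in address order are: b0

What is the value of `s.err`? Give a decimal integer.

-2

[0]=0xb0 (little-endian) → word 0xb0
len:1 @ bit 0 → (0xb0>>0)&0x1 = 0x0
state:1 @ bit 1 → (0xb0>>1)&0x1 = 0x0
rsvd:2 @ bit 2 → (0xb0>>2)&0x3 = 0x0
addr_hi:2 @ bit 4 → (0xb0>>4)&0x3 = 0x3
err:2 @ bit 6 → (0xb0>>6)&0x3 = 0x2  ←
err signed 2b, MSB=1: 2 - 4 = -2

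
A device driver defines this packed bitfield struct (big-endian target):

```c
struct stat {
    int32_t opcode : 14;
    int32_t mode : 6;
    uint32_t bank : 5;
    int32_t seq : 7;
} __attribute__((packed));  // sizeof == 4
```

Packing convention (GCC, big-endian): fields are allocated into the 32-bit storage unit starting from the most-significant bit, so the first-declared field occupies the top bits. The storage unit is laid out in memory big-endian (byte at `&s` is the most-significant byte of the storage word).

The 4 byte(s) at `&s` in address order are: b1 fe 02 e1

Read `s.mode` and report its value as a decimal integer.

[0]=0xb1 [1]=0xfe [2]=0x02 [3]=0xe1 (big-endian) → word 0xb1fe02e1
opcode [18+:14] = (word>>18) & 0x3fff = 11391
mode [12+:6] = (word>>12) & 0x3f = 32  ←
bank [7+:5] = (word>>7) & 0x1f = 5
seq [0+:7] = (word>>0) & 0x7f = 97
mode signed 6b, MSB=1: 32 - 64 = -32

-32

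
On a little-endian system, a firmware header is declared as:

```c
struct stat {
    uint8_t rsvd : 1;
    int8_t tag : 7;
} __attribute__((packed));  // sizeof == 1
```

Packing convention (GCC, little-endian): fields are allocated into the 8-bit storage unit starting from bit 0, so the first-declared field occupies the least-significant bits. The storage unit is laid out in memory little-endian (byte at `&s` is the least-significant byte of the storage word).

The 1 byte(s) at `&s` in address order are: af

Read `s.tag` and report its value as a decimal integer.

-41

[0]=0xaf (little-endian) → word 0xaf
rsvd:1 @ bit 0 → (0xaf>>0)&0x1 = 0x1
tag:7 @ bit 1 → (0xaf>>1)&0x7f = 0x57  ←
tag signed 7b, MSB=1: 87 - 128 = -41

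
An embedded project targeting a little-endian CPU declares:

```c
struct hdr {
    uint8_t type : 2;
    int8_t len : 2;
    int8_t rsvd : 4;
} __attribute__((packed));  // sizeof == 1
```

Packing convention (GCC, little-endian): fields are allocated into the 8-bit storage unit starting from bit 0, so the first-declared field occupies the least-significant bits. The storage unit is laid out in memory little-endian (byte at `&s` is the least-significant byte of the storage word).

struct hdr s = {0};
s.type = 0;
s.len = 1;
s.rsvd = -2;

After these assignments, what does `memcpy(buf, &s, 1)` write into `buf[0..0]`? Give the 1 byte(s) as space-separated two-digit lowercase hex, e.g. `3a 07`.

e4

type:2 = 0 → 0x0 << 0 → word 0x00
len:2 = 1 → 0x1 << 2 → word 0x04
rsvd:4 = -2 → 0xe << 4 → word 0xe4
word = 0xe4 → little-endian bytes:
  [0]=0xe4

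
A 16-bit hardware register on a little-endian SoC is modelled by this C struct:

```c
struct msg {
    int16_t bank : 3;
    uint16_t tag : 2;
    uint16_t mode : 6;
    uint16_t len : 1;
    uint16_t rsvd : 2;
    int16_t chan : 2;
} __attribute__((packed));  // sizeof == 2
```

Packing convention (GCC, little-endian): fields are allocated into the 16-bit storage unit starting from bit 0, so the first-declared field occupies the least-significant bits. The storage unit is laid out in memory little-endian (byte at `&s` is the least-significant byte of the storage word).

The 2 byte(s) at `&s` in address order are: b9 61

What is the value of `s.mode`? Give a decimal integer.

13

[0]=0xb9 [1]=0x61 (little-endian) → word 0x61b9
bank [0+:3] = (word>>0) & 0x7 = 1
tag [3+:2] = (word>>3) & 0x3 = 3
mode [5+:6] = (word>>5) & 0x3f = 13  ←
len [11+:1] = (word>>11) & 0x1 = 0
rsvd [12+:2] = (word>>12) & 0x3 = 2
chan [14+:2] = (word>>14) & 0x3 = 1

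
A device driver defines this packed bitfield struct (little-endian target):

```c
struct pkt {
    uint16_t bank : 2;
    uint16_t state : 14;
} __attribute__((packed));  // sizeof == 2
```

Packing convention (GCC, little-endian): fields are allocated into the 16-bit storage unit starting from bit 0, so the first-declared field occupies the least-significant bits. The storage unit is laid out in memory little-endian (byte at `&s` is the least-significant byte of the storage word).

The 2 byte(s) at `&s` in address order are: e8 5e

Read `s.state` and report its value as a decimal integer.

[0]=0xe8 [1]=0x5e (little-endian) → word 0x5ee8
bank [0+:2] = (word>>0) & 0x3 = 0
state [2+:14] = (word>>2) & 0x3fff = 6074  ←

6074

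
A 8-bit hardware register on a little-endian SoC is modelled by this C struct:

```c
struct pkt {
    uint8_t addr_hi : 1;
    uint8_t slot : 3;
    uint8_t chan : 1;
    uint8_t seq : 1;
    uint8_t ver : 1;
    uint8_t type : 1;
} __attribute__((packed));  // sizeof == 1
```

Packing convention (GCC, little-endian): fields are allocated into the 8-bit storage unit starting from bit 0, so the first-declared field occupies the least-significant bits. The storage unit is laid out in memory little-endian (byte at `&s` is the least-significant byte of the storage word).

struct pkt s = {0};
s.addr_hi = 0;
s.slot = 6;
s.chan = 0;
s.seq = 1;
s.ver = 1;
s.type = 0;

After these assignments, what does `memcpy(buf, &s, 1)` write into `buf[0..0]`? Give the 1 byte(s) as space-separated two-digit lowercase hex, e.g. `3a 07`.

[0+:1] addr_hi=0 & 0x1 = 0x0; word=0x00
[1+:3] slot=6 & 0x7 = 0x6; word=0x0c
[4+:1] chan=0 & 0x1 = 0x0; word=0x0c
[5+:1] seq=1 & 0x1 = 0x1; word=0x2c
[6+:1] ver=1 & 0x1 = 0x1; word=0x6c
[7+:1] type=0 & 0x1 = 0x0; word=0x6c
word = 0x6c → little-endian bytes:
  [0]=0x6c

6c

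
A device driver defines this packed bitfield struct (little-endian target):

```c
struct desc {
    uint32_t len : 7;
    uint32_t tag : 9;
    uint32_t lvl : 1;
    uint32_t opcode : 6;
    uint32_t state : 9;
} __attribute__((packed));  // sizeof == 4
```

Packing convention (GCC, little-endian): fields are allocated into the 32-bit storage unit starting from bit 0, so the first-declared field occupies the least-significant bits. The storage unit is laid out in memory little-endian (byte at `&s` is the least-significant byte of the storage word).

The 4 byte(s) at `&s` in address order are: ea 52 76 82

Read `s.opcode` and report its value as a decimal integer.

[0]=0xea [1]=0x52 [2]=0x76 [3]=0x82 (little-endian) → word 0x827652ea
len:7 @ bit 0 → (0x827652ea>>0)&0x7f = 0x6a
tag:9 @ bit 7 → (0x827652ea>>7)&0x1ff = 0xa5
lvl:1 @ bit 16 → (0x827652ea>>16)&0x1 = 0x0
opcode:6 @ bit 17 → (0x827652ea>>17)&0x3f = 0x3b  ←
state:9 @ bit 23 → (0x827652ea>>23)&0x1ff = 0x104

59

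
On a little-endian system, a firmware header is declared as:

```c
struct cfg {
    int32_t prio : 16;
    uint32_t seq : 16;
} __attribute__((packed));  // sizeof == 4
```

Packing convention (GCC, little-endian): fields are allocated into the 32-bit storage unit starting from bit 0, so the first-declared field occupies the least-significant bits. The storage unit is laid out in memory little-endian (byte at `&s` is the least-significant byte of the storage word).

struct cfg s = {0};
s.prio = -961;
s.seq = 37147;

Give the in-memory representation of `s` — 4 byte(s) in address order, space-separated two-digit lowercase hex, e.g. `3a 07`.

3f fc 1b 91

prio (16b) val=-961 bits=0xfc3f at bit 0: 0x0000fc3f
seq (16b) val=37147 bits=0x911b at bit 16: 0x911bfc3f
word = 0x911bfc3f → little-endian bytes:
  [0]=0x3f  [1]=0xfc  [2]=0x1b  [3]=0x91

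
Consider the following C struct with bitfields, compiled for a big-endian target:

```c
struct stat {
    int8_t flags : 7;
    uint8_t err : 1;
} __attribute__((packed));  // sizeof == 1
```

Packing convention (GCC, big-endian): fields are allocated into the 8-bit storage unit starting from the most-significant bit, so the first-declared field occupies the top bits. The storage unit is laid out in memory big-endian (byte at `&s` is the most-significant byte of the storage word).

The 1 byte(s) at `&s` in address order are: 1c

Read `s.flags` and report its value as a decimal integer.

[0]=0x1c (big-endian) → word 0x1c
flags:7 @ bit 1 → (0x1c>>1)&0x7f = 0xe  ←
err:1 @ bit 0 → (0x1c>>0)&0x1 = 0x0
flags signed 7b, MSB=0: value = 14

14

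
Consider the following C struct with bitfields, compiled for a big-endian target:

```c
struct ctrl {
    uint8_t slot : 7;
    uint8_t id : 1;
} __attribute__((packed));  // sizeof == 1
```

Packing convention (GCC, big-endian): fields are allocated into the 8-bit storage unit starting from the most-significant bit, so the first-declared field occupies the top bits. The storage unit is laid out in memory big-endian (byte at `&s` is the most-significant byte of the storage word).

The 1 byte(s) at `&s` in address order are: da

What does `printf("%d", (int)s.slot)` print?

109

[0]=0xda (big-endian) → word 0xda
slot:7 @ bit 1 → (0xda>>1)&0x7f = 0x6d  ←
id:1 @ bit 0 → (0xda>>0)&0x1 = 0x0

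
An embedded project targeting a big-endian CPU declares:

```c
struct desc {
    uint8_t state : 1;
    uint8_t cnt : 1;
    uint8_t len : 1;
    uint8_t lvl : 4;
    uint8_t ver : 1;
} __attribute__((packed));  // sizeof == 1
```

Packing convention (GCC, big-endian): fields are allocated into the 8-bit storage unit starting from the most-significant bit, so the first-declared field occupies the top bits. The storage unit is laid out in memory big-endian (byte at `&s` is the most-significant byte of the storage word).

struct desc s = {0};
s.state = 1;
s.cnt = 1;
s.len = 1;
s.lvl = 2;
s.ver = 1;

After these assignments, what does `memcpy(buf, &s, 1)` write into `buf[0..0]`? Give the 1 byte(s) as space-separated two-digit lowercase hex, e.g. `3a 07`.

state:1 = 1 → 0x1 << 7 → word 0x80
cnt:1 = 1 → 0x1 << 6 → word 0xc0
len:1 = 1 → 0x1 << 5 → word 0xe0
lvl:4 = 2 → 0x2 << 1 → word 0xe4
ver:1 = 1 → 0x1 << 0 → word 0xe5
word = 0xe5 → big-endian bytes:
  [0]=0xe5

e5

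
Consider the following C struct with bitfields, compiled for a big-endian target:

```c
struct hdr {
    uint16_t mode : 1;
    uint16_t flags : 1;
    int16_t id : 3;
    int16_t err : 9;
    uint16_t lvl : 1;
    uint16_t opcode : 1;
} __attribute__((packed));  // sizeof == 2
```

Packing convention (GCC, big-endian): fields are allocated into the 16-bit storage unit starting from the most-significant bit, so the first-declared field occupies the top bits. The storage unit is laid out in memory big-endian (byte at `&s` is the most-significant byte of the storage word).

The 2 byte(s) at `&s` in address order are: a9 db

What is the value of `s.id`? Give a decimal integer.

-3

[0]=0xa9 [1]=0xdb (big-endian) → word 0xa9db
mode:1 @ bit 15 → (0xa9db>>15)&0x1 = 0x1
flags:1 @ bit 14 → (0xa9db>>14)&0x1 = 0x0
id:3 @ bit 11 → (0xa9db>>11)&0x7 = 0x5  ←
err:9 @ bit 2 → (0xa9db>>2)&0x1ff = 0x76
lvl:1 @ bit 1 → (0xa9db>>1)&0x1 = 0x1
opcode:1 @ bit 0 → (0xa9db>>0)&0x1 = 0x1
id signed 3b, MSB=1: 5 - 8 = -3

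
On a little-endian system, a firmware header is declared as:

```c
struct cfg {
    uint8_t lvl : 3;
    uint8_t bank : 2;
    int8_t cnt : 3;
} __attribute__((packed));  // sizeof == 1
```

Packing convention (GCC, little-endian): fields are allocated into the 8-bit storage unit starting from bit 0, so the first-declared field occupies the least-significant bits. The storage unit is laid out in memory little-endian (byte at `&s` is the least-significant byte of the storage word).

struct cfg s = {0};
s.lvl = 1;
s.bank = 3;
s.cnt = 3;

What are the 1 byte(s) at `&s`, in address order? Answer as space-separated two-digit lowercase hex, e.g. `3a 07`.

79

lvl:3 = 1 → 0x1 << 0 → word 0x01
bank:2 = 3 → 0x3 << 3 → word 0x19
cnt:3 = 3 → 0x3 << 5 → word 0x79
word = 0x79 → little-endian bytes:
  [0]=0x79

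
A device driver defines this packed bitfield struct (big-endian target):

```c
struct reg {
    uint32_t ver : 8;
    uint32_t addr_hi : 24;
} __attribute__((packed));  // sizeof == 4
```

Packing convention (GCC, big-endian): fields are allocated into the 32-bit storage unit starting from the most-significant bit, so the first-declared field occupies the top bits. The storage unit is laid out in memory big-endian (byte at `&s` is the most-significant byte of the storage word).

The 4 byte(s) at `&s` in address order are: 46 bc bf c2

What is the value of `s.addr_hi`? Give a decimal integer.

12369858

[0]=0x46 [1]=0xbc [2]=0xbf [3]=0xc2 (big-endian) → word 0x46bcbfc2
ver:8 @ bit 24 → (0x46bcbfc2>>24)&0xff = 0x46
addr_hi:24 @ bit 0 → (0x46bcbfc2>>0)&0xffffff = 0xbcbfc2  ←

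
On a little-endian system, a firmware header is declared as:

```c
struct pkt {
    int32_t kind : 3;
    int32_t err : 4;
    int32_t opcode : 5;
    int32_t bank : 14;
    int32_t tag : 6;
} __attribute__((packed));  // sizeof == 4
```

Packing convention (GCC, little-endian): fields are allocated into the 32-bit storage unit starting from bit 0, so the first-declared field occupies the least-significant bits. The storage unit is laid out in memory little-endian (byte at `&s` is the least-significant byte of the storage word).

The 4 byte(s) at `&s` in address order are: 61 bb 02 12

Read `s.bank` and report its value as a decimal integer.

[0]=0x61 [1]=0xbb [2]=0x02 [3]=0x12 (little-endian) → word 0x1202bb61
kind:3 @ bit 0 → (0x1202bb61>>0)&0x7 = 0x1
err:4 @ bit 3 → (0x1202bb61>>3)&0xf = 0xc
opcode:5 @ bit 7 → (0x1202bb61>>7)&0x1f = 0x16
bank:14 @ bit 12 → (0x1202bb61>>12)&0x3fff = 0x202b  ←
tag:6 @ bit 26 → (0x1202bb61>>26)&0x3f = 0x4
bank signed 14b, MSB=1: 8235 - 16384 = -8149

-8149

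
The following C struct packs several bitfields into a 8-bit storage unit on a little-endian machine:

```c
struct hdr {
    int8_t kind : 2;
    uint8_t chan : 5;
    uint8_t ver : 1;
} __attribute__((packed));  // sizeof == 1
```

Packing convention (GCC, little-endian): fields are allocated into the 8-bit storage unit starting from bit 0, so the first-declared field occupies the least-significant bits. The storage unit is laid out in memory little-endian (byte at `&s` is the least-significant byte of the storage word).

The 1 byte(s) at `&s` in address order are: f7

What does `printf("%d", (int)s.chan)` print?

[0]=0xf7 (little-endian) → word 0xf7
kind:2 @ bit 0 → (0xf7>>0)&0x3 = 0x3
chan:5 @ bit 2 → (0xf7>>2)&0x1f = 0x1d  ←
ver:1 @ bit 7 → (0xf7>>7)&0x1 = 0x1

29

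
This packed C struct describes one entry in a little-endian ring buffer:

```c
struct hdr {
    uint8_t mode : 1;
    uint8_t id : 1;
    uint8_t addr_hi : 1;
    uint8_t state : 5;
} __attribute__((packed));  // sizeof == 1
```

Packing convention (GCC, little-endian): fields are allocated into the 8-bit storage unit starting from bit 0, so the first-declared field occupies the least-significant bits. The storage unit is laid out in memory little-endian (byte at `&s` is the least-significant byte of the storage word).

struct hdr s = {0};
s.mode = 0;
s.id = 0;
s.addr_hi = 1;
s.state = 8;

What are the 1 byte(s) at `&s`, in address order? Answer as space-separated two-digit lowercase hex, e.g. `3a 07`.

mode:1 = 0 → 0x0 << 0 → word 0x00
id:1 = 0 → 0x0 << 1 → word 0x00
addr_hi:1 = 1 → 0x1 << 2 → word 0x04
state:5 = 8 → 0x8 << 3 → word 0x44
word = 0x44 → little-endian bytes:
  [0]=0x44

44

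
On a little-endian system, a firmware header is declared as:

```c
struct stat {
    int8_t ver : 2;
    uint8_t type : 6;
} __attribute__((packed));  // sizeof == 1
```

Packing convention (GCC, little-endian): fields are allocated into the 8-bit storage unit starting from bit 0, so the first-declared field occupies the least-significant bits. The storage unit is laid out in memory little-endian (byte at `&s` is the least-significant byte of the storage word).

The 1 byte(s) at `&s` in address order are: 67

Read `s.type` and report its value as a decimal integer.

[0]=0x67 (little-endian) → word 0x67
ver [0+:2] = (word>>0) & 0x3 = 3
type [2+:6] = (word>>2) & 0x3f = 25  ←

25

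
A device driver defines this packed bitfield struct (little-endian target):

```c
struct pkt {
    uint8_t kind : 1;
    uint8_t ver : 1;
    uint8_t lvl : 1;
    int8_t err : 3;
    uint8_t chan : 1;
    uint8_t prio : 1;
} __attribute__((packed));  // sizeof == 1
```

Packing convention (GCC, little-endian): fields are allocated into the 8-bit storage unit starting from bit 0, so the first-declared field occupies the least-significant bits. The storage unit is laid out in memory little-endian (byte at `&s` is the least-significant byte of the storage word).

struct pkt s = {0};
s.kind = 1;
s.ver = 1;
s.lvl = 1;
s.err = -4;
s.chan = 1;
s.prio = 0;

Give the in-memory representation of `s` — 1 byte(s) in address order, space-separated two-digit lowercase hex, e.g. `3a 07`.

67

kind (1b) val=1 bits=0x1 at bit 0: 0x01
ver (1b) val=1 bits=0x1 at bit 1: 0x03
lvl (1b) val=1 bits=0x1 at bit 2: 0x07
err (3b) val=-4 bits=0x4 at bit 3: 0x27
chan (1b) val=1 bits=0x1 at bit 6: 0x67
prio (1b) val=0 bits=0x0 at bit 7: 0x67
word = 0x67 → little-endian bytes:
  [0]=0x67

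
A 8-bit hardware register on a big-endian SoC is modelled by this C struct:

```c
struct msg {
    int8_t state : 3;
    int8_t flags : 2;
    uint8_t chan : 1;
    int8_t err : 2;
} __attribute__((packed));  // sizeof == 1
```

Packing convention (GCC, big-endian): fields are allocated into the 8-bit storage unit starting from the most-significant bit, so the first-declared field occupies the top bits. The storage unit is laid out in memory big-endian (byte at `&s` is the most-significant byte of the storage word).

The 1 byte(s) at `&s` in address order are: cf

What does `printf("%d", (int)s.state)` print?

[0]=0xcf (big-endian) → word 0xcf
state:3 @ bit 5 → (0xcf>>5)&0x7 = 0x6  ←
flags:2 @ bit 3 → (0xcf>>3)&0x3 = 0x1
chan:1 @ bit 2 → (0xcf>>2)&0x1 = 0x1
err:2 @ bit 0 → (0xcf>>0)&0x3 = 0x3
state signed 3b, MSB=1: 6 - 8 = -2

-2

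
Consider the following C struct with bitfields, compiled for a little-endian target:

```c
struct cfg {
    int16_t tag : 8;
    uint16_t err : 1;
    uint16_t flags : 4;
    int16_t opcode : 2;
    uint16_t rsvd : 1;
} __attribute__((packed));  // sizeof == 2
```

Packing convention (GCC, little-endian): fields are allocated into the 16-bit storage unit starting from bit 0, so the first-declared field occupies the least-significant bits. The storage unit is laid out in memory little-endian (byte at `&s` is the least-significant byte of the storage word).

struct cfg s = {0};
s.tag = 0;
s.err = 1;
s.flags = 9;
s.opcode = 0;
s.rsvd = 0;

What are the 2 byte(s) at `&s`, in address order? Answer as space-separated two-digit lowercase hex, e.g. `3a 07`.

[0+:8] tag=0 & 0xff = 0x0; word=0x0000
[8+:1] err=1 & 0x1 = 0x1; word=0x0100
[9+:4] flags=9 & 0xf = 0x9; word=0x1300
[13+:2] opcode=0 & 0x3 = 0x0; word=0x1300
[15+:1] rsvd=0 & 0x1 = 0x0; word=0x1300
word = 0x1300 → little-endian bytes:
  [0]=0x00  [1]=0x13

00 13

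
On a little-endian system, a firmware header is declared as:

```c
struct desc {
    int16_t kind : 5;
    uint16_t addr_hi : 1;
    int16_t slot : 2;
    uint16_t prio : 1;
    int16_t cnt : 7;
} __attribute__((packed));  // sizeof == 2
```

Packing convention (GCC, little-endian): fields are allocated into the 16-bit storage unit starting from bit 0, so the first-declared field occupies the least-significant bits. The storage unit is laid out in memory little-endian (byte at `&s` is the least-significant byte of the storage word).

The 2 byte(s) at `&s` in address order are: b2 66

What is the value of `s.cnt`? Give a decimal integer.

51

[0]=0xb2 [1]=0x66 (little-endian) → word 0x66b2
kind [0+:5] = (word>>0) & 0x1f = 18
addr_hi [5+:1] = (word>>5) & 0x1 = 1
slot [6+:2] = (word>>6) & 0x3 = 2
prio [8+:1] = (word>>8) & 0x1 = 0
cnt [9+:7] = (word>>9) & 0x7f = 51  ←
cnt signed 7b, MSB=0: value = 51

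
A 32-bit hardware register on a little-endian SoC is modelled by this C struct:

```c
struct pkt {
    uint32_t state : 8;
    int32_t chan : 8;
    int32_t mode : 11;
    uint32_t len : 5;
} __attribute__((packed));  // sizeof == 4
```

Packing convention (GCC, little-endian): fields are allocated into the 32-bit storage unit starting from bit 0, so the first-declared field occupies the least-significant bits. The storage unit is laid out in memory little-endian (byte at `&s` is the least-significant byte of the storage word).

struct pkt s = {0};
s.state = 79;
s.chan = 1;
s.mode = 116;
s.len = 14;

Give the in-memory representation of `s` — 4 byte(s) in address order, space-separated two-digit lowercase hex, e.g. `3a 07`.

[0+:8] state=79 & 0xff = 0x4f; word=0x0000004f
[8+:8] chan=1 & 0xff = 0x1; word=0x0000014f
[16+:11] mode=116 & 0x7ff = 0x74; word=0x0074014f
[27+:5] len=14 & 0x1f = 0xe; word=0x7074014f
word = 0x7074014f → little-endian bytes:
  [0]=0x4f  [1]=0x01  [2]=0x74  [3]=0x70

4f 01 74 70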